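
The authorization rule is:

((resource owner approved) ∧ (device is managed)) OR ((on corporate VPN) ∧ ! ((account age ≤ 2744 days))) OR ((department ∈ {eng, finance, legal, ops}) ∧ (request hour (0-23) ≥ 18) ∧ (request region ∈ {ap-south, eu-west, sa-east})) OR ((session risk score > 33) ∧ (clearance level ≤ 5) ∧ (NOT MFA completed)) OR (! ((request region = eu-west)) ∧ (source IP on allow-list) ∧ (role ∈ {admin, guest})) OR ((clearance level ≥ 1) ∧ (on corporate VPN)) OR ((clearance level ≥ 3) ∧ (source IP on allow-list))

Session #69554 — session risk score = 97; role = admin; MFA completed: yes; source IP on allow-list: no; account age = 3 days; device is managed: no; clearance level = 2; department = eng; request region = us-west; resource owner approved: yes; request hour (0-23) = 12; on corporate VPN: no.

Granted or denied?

Denied

Atomic conditions:
  resource owner approved: yes → true
  device is managed: no → false
  on corporate VPN: no → false
  account age ≤ 2744 days: 3 ≤ 2744 is true
  department ∈ {eng, finance, legal, ops}: eng is in the set → true
  request hour (0-23) ≥ 18: 12 ≥ 18 is false
  request region ∈ {ap-south, eu-west, sa-east}: us-west is not in the set → false
  session risk score > 33: 97 > 33 is true
  clearance level ≤ 5: 2 ≤ 5 is true
  NOT MFA completed: yes → false
  request region = eu-west: us-west == eu-west is false
  source IP on allow-list: no → false
  role ∈ {admin, guest}: admin is in the set → true
  clearance level ≥ 1: 2 ≥ 1 is true
  clearance level ≥ 3: 2 ≥ 3 is false
Combine:
[1] true AND false = false
[2.2] NOT true = false
[2] false AND false = false
[3] true AND false AND false = false
[4] true AND true AND false = false
[5.1] NOT false = true
[5] true AND false AND true = false
[6] true AND false = false
[7] false AND false = false
[root] false OR false OR false OR false OR false OR false OR false = false
Overall: false → denied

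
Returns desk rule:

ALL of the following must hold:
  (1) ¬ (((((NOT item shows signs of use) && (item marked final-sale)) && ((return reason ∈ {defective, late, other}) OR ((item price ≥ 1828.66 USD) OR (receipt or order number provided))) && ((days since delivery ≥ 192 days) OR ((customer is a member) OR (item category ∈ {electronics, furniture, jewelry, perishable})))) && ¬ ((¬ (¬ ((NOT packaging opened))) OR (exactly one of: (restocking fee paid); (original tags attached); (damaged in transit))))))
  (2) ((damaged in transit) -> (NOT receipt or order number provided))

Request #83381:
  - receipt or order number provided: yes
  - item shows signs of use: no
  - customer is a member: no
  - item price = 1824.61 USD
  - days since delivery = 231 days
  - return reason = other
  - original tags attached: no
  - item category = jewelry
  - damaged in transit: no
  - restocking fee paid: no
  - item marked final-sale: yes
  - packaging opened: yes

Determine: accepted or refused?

Refused

Atomic conditions:
  NOT item shows signs of use: no → true
  item marked final-sale: yes → true
  return reason ∈ {defective, late, other}: other is in the set → true
  item price ≥ 1828.66 USD: 1824.61 ≥ 1828.66 is false
  receipt or order number provided: yes → true
  days since delivery ≥ 192 days: 231 ≥ 192 is true
  customer is a member: no → false
  item category ∈ {electronics, furniture, jewelry, perishable}: jewelry is in the set → true
  NOT packaging opened: yes → false
  restocking fee paid: no → false
  original tags attached: no → false
  damaged in transit: no → false
  NOT receipt or order number provided: yes → false
Combine:
[1.1.1.1] true AND true = true
[1.1.1.2.2] false OR true = true
[1.1.1.2] true OR true = true
[1.1.1.3.2] false OR true = true
[1.1.1.3] true OR true = true
[1.1.1] true AND true AND true = true
[1.1.2.1.1.1] NOT false = true
[1.1.2.1.1] NOT true = false
[1.1.2.1.2] exactly-one(false, false, false) = false
[1.1.2.1] false OR false = false
[1.1.2] NOT false = true
[1.1] true AND true = true
[1] NOT true = false
[2] false → false (antecedent false ⇒ implication holds) = true
[root] false AND true = false
Overall: false → refused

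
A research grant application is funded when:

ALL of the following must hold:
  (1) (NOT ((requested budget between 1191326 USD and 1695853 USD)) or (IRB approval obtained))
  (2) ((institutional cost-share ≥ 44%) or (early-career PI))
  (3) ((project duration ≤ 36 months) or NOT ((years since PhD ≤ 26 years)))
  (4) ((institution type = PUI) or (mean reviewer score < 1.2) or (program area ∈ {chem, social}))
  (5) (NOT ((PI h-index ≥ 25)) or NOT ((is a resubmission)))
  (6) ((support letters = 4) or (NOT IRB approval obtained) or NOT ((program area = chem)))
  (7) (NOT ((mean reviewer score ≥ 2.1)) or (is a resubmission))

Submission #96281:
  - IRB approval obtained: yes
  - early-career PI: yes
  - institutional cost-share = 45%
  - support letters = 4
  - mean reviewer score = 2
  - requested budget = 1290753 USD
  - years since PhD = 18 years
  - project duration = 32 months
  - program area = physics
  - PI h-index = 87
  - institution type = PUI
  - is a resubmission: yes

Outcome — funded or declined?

Declined

Atomic conditions:
  requested budget between 1191326 USD and 1695853 USD: 1290753 in [1191326, 1695853] is true
  IRB approval obtained: yes → true
  institutional cost-share ≥ 44%: 45 ≥ 44 is true
  early-career PI: yes → true
  project duration ≤ 36 months: 32 ≤ 36 is true
  years since PhD ≤ 26 years: 18 ≤ 26 is true
  institution type = PUI: PUI == PUI is true
  mean reviewer score < 1.2: 2 < 1.2 is false
  program area ∈ {chem, social}: physics is not in the set → false
  PI h-index ≥ 25: 87 ≥ 25 is true
  is a resubmission: yes → true
  support letters = 4: 4 == 4 is true
  NOT IRB approval obtained: yes → false
  program area = chem: physics == chem is false
  mean reviewer score ≥ 2.1: 2 ≥ 2.1 is false
Combine:
[1.1] NOT true = false
[1] false OR true = true
[2] true OR true = true
[3.2] NOT true = false
[3] true OR false = true
[4] true OR false OR false = true
[5.1] NOT true = false
[5.2] NOT true = false
[5] false OR false = false
[6.3] NOT false = true
[6] true OR false OR true = true
[7.1] NOT false = true
[7] true OR true = true
[root] true AND true AND true AND true AND false AND true AND true = false
Overall: false → declined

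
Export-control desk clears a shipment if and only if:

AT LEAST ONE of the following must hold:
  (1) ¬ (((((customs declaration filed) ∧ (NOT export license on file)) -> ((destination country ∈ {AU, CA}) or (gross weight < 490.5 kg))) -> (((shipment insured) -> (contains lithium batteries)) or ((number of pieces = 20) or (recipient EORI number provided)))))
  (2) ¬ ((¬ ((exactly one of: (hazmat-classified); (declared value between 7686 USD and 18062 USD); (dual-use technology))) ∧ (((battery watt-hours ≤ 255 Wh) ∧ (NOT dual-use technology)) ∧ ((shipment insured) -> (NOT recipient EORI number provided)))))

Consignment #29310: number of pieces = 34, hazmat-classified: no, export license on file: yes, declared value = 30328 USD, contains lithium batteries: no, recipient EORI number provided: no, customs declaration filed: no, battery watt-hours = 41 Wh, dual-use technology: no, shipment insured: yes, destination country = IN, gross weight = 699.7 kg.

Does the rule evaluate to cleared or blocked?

Cleared

Atomic conditions:
  customs declaration filed: no → false
  NOT export license on file: yes → false
  destination country ∈ {AU, CA}: IN is not in the set → false
  gross weight < 490.5 kg: 699.7 < 490.5 is false
  shipment insured: yes → true
  contains lithium batteries: no → false
  number of pieces = 20: 34 == 20 is false
  recipient EORI number provided: no → false
  hazmat-classified: no → false
  declared value between 7686 USD and 18062 USD: 30328 in [7686, 18062] is false
  dual-use technology: no → false
  battery watt-hours ≤ 255 Wh: 41 ≤ 255 is true
  NOT dual-use technology: no → true
  NOT recipient EORI number provided: no → true
Combine:
[1.1.1.1] false AND false = false
[1.1.1.2] false OR false = false
[1.1.1] false → false (antecedent false ⇒ implication holds) = true
[1.1.2.1] true → false = false
[1.1.2.2] false OR false = false
[1.1.2] false OR false = false
[1.1] true → false = false
[1] NOT false = true
[2.1.1.1] exactly-one(false, false, false) = false
[2.1.1] NOT false = true
[2.1.2.1] true AND true = true
[2.1.2.2] true → true = true
[2.1.2] true AND true = true
[2.1] true AND true = true
[2] NOT true = false
[root] true OR false = true
Overall: true → cleared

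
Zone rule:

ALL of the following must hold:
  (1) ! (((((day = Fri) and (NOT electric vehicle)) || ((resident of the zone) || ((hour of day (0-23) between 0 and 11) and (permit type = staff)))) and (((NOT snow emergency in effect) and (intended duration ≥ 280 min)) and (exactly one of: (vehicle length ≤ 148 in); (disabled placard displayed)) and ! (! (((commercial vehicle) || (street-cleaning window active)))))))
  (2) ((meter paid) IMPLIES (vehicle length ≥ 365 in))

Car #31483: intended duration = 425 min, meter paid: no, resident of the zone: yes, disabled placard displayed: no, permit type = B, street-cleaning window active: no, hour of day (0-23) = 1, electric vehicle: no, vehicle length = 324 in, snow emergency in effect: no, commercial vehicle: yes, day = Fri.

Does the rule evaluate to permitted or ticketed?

Permitted

Atomic conditions:
  day = Fri: Fri == Fri is true
  NOT electric vehicle: no → true
  resident of the zone: yes → true
  hour of day (0-23) between 0 and 11: 1 in [0, 11] is true
  permit type = staff: B == staff is false
  NOT snow emergency in effect: no → true
  intended duration ≥ 280 min: 425 ≥ 280 is true
  vehicle length ≤ 148 in: 324 ≤ 148 is false
  disabled placard displayed: no → false
  commercial vehicle: yes → true
  street-cleaning window active: no → false
  meter paid: no → false
  vehicle length ≥ 365 in: 324 ≥ 365 is false
Combine:
[1.1.1.1] true AND true = true
[1.1.1.2.2] true AND false = false
[1.1.1.2] true OR false = true
[1.1.1] true OR true = true
[1.1.2.1] true AND true = true
[1.1.2.2] exactly-one(false, false) = false
[1.1.2.3.1.1] true OR false = true
[1.1.2.3.1] NOT true = false
[1.1.2.3] NOT false = true
[1.1.2] true AND false AND true = false
[1.1] true AND false = false
[1] NOT false = true
[2] false → false (antecedent false ⇒ implication holds) = true
[root] true AND true = true
Overall: true → permitted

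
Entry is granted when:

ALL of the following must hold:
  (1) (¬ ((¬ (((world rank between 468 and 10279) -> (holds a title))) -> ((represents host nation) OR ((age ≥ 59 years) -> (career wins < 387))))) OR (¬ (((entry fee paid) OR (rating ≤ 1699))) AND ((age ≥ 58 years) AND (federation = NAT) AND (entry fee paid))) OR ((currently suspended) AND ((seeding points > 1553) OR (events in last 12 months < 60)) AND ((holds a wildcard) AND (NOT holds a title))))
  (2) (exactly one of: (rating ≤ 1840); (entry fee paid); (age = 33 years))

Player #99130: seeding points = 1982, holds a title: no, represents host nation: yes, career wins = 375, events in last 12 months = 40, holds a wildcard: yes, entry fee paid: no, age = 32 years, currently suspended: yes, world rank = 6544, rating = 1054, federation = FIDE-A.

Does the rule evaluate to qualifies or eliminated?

Atomic conditions:
  world rank between 468 and 10279: 6544 in [468, 10279] is true
  holds a title: no → false
  represents host nation: yes → true
  age ≥ 59 years: 32 ≥ 59 is false
  career wins < 387: 375 < 387 is true
  entry fee paid: no → false
  rating ≤ 1699: 1054 ≤ 1699 is true
  age ≥ 58 years: 32 ≥ 58 is false
  federation = NAT: FIDE-A == NAT is false
  currently suspended: yes → true
  seeding points > 1553: 1982 > 1553 is true
  events in last 12 months < 60: 40 < 60 is true
  holds a wildcard: yes → true
  NOT holds a title: no → true
  rating ≤ 1840: 1054 ≤ 1840 is true
  age = 33 years: 32 == 33 is false
Combine:
[1.1.1.1.1] true → false = false
[1.1.1.1] NOT false = true
[1.1.1.2.2] false → true (antecedent false ⇒ implication holds) = true
[1.1.1.2] true OR true = true
[1.1.1] true → true = true
[1.1] NOT true = false
[1.2.1.1] false OR true = true
[1.2.1] NOT true = false
[1.2.2] false AND false AND false = false
[1.2] false AND false = false
[1.3.2] true OR true = true
[1.3.3] true AND true = true
[1.3] true AND true AND true = true
[1] false OR false OR true = true
[2] exactly-one(true, false, false) = true
[root] true AND true = true
Overall: true → qualifies

Qualifies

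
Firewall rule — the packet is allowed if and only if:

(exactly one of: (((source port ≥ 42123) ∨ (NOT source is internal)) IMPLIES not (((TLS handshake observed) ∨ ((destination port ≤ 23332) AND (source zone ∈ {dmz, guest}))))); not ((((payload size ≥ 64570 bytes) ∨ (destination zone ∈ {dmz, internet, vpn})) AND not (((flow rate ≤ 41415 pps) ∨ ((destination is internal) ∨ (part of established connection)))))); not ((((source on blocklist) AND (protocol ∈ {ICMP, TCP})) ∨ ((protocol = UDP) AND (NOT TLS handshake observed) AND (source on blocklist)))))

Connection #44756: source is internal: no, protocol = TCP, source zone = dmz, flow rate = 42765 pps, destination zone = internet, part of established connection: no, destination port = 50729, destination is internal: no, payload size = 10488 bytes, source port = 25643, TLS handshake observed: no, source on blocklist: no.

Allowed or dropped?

Dropped

Atomic conditions:
  source port ≥ 42123: 25643 ≥ 42123 is false
  NOT source is internal: no → true
  TLS handshake observed: no → false
  destination port ≤ 23332: 50729 ≤ 23332 is false
  source zone ∈ {dmz, guest}: dmz is in the set → true
  payload size ≥ 64570 bytes: 10488 ≥ 64570 is false
  destination zone ∈ {dmz, internet, vpn}: internet is in the set → true
  flow rate ≤ 41415 pps: 42765 ≤ 41415 is false
  destination is internal: no → false
  part of established connection: no → false
  source on blocklist: no → false
  protocol ∈ {ICMP, TCP}: TCP is in the set → true
  protocol = UDP: TCP == UDP is false
  NOT TLS handshake observed: no → true
Combine:
[1.1] false OR true = true
[1.2.1.2] false AND true = false
[1.2.1] false OR false = false
[1.2] NOT false = true
[1] true → true = true
[2.1.1] false OR true = true
[2.1.2.1.2] false OR false = false
[2.1.2.1] false OR false = false
[2.1.2] NOT false = true
[2.1] true AND true = true
[2] NOT true = false
[3.1.1] false AND true = false
[3.1.2] false AND true AND false = false
[3.1] false OR false = false
[3] NOT false = true
[root] exactly-one(true, false, true) = false
Overall: false → dropped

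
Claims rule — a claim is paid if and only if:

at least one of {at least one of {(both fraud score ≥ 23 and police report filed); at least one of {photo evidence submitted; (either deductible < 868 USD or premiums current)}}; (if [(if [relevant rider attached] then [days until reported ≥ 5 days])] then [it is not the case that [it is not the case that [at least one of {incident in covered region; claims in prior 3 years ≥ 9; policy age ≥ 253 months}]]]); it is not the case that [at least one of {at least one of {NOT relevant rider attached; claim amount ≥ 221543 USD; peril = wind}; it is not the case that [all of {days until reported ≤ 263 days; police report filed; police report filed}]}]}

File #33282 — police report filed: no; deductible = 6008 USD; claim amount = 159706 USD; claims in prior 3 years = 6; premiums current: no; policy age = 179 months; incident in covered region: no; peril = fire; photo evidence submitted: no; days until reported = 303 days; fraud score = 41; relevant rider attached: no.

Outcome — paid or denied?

Atomic conditions:
  fraud score ≥ 23: 41 ≥ 23 is true
  police report filed: no → false
  photo evidence submitted: no → false
  deductible < 868 USD: 6008 < 868 is false
  premiums current: no → false
  relevant rider attached: no → false
  days until reported ≥ 5 days: 303 ≥ 5 is true
  incident in covered region: no → false
  claims in prior 3 years ≥ 9: 6 ≥ 9 is false
  policy age ≥ 253 months: 179 ≥ 253 is false
  NOT relevant rider attached: no → true
  claim amount ≥ 221543 USD: 159706 ≥ 221543 is false
  peril = wind: fire == wind is false
  days until reported ≤ 263 days: 303 ≤ 263 is false
Combine:
[1.1] true AND false = false
[1.2.2] false OR false = false
[1.2] false OR false = false
[1] false OR false = false
[2.1] false → true (antecedent false ⇒ implication holds) = true
[2.2.1.1] false OR false OR false = false
[2.2.1] NOT false = true
[2.2] NOT true = false
[2] true → false = false
[3.1.1] true OR false OR false = true
[3.1.2.1] false AND false AND false = false
[3.1.2] NOT false = true
[3.1] true OR true = true
[3] NOT true = false
[root] false OR false OR false = false
Overall: false → denied

Denied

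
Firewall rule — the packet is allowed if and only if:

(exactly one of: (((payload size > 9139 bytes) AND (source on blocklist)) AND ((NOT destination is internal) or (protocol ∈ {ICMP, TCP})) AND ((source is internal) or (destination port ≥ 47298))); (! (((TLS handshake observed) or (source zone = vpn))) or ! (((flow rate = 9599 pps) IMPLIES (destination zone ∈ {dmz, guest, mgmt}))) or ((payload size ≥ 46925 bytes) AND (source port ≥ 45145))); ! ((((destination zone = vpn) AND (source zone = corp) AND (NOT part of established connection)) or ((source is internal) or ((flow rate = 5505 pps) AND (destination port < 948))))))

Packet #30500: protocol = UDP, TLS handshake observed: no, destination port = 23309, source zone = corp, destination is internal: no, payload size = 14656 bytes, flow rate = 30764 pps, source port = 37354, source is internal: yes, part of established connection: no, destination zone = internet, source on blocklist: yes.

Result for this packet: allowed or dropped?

Atomic conditions:
  payload size > 9139 bytes: 14656 > 9139 is true
  source on blocklist: yes → true
  NOT destination is internal: no → true
  protocol ∈ {ICMP, TCP}: UDP is not in the set → false
  source is internal: yes → true
  destination port ≥ 47298: 23309 ≥ 47298 is false
  TLS handshake observed: no → false
  source zone = vpn: corp == vpn is false
  flow rate = 9599 pps: 30764 == 9599 is false
  destination zone ∈ {dmz, guest, mgmt}: internet is not in the set → false
  payload size ≥ 46925 bytes: 14656 ≥ 46925 is false
  source port ≥ 45145: 37354 ≥ 45145 is false
  destination zone = vpn: internet == vpn is false
  source zone = corp: corp == corp is true
  NOT part of established connection: no → true
  flow rate = 5505 pps: 30764 == 5505 is false
  destination port < 948: 23309 < 948 is false
Combine:
[1.1] true AND true = true
[1.2] true OR false = true
[1.3] true OR false = true
[1] true AND true AND true = true
[2.1.1] false OR false = false
[2.1] NOT false = true
[2.2.1] false → false (antecedent false ⇒ implication holds) = true
[2.2] NOT true = false
[2.3] false AND false = false
[2] true OR false OR false = true
[3.1.1] false AND true AND true = false
[3.1.2.2] false AND false = false
[3.1.2] true OR false = true
[3.1] false OR true = true
[3] NOT true = false
[root] exactly-one(true, true, false) = false
Overall: false → dropped

Dropped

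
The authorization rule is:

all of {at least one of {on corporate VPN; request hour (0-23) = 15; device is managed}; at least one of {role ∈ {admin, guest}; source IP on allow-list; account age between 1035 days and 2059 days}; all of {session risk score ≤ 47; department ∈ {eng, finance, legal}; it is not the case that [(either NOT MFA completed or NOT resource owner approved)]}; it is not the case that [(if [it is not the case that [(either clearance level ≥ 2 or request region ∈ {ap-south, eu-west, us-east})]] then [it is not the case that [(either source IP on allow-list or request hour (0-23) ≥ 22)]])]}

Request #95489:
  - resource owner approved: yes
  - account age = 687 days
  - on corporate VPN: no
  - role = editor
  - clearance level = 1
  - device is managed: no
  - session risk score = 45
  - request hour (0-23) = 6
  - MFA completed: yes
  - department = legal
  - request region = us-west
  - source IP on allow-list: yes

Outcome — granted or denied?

Atomic conditions:
  on corporate VPN: no → false
  request hour (0-23) = 15: 6 == 15 is false
  device is managed: no → false
  role ∈ {admin, guest}: editor is not in the set → false
  source IP on allow-list: yes → true
  account age between 1035 days and 2059 days: 687 in [1035, 2059] is false
  session risk score ≤ 47: 45 ≤ 47 is true
  department ∈ {eng, finance, legal}: legal is in the set → true
  NOT MFA completed: yes → false
  NOT resource owner approved: yes → false
  clearance level ≥ 2: 1 ≥ 2 is false
  request region ∈ {ap-south, eu-west, us-east}: us-west is not in the set → false
  request hour (0-23) ≥ 22: 6 ≥ 22 is false
Combine:
[1] false OR false OR false = false
[2] false OR true OR false = true
[3.3.1] false OR false = false
[3.3] NOT false = true
[3] true AND true AND true = true
[4.1.1.1] false OR false = false
[4.1.1] NOT false = true
[4.1.2.1] true OR false = true
[4.1.2] NOT true = false
[4.1] true → false = false
[4] NOT false = true
[root] false AND true AND true AND true = false
Overall: false → denied

Denied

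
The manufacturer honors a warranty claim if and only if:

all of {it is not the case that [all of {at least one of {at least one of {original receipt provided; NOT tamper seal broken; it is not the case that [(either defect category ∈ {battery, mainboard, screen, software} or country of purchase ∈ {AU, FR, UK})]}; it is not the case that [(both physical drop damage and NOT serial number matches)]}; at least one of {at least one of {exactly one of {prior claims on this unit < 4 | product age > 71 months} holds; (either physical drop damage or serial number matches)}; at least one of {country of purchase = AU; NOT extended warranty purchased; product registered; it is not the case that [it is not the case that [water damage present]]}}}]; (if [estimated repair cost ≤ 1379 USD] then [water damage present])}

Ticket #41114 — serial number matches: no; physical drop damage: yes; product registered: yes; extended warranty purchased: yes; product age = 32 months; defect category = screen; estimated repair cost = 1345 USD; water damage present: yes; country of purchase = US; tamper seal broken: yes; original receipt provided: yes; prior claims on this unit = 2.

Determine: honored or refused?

Atomic conditions:
  original receipt provided: yes → true
  NOT tamper seal broken: yes → false
  defect category ∈ {battery, mainboard, screen, software}: screen is in the set → true
  country of purchase ∈ {AU, FR, UK}: US is not in the set → false
  physical drop damage: yes → true
  NOT serial number matches: no → true
  prior claims on this unit < 4: 2 < 4 is true
  product age > 71 months: 32 > 71 is false
  serial number matches: no → false
  country of purchase = AU: US == AU is false
  NOT extended warranty purchased: yes → false
  product registered: yes → true
  water damage present: yes → true
  estimated repair cost ≤ 1379 USD: 1345 ≤ 1379 is true
Combine:
[1.1.1.1.3.1] true OR false = true
[1.1.1.1.3] NOT true = false
[1.1.1.1] true OR false OR false = true
[1.1.1.2.1] true AND true = true
[1.1.1.2] NOT true = false
[1.1.1] true OR false = true
[1.1.2.1.1] exactly-one(true, false) = true
[1.1.2.1.2] true OR false = true
[1.1.2.1] true OR true = true
[1.1.2.2.4.1] NOT true = false
[1.1.2.2.4] NOT false = true
[1.1.2.2] false OR false OR true OR true = true
[1.1.2] true OR true = true
[1.1] true AND true = true
[1] NOT true = false
[2] true → true = true
[root] false AND true = false
Overall: false → refused

Refused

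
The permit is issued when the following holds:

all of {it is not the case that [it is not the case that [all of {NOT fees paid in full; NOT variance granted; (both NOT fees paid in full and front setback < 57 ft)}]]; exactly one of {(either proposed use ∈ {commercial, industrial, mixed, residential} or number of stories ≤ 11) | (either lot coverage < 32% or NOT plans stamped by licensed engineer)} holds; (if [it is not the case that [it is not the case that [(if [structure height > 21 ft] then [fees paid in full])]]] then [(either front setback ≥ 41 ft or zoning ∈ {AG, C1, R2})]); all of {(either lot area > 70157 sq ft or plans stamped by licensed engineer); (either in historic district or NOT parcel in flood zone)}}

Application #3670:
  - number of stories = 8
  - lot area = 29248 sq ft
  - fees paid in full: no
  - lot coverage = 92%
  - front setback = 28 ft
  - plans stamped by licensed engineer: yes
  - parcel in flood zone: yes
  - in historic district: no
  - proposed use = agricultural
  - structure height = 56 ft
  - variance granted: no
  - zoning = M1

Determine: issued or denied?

Denied

Atomic conditions:
  NOT fees paid in full: no → true
  NOT variance granted: no → true
  front setback < 57 ft: 28 < 57 is true
  proposed use ∈ {commercial, industrial, mixed, residential}: agricultural is not in the set → false
  number of stories ≤ 11: 8 ≤ 11 is true
  lot coverage < 32%: 92 < 32 is false
  NOT plans stamped by licensed engineer: yes → false
  structure height > 21 ft: 56 > 21 is true
  fees paid in full: no → false
  front setback ≥ 41 ft: 28 ≥ 41 is false
  zoning ∈ {AG, C1, R2}: M1 is not in the set → false
  lot area > 70157 sq ft: 29248 > 70157 is false
  plans stamped by licensed engineer: yes → true
  in historic district: no → false
  NOT parcel in flood zone: yes → false
Combine:
[1.1.1.3] true AND true = true
[1.1.1] true AND true AND true = true
[1.1] NOT true = false
[1] NOT false = true
[2.1] false OR true = true
[2.2] false OR false = false
[2] exactly-one(true, false) = true
[3.1.1.1] true → false = false
[3.1.1] NOT false = true
[3.1] NOT true = false
[3.2] false OR false = false
[3] false → false (antecedent false ⇒ implication holds) = true
[4.1] false OR true = true
[4.2] false OR false = false
[4] true AND false = false
[root] true AND true AND true AND false = false
Overall: false → denied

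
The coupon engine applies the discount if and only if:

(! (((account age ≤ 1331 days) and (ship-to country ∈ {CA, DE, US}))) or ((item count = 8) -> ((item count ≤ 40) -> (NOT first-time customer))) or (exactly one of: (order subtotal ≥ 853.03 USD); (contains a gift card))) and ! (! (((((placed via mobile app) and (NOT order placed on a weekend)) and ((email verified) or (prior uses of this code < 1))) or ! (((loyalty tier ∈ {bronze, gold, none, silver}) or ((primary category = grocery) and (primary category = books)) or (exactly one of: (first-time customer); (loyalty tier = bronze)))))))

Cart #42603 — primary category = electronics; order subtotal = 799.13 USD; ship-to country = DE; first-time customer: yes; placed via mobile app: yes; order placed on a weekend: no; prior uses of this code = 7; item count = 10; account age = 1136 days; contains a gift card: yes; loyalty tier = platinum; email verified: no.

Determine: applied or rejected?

Atomic conditions:
  account age ≤ 1331 days: 1136 ≤ 1331 is true
  ship-to country ∈ {CA, DE, US}: DE is in the set → true
  item count = 8: 10 == 8 is false
  item count ≤ 40: 10 ≤ 40 is true
  NOT first-time customer: yes → false
  order subtotal ≥ 853.03 USD: 799.13 ≥ 853.03 is false
  contains a gift card: yes → true
  placed via mobile app: yes → true
  NOT order placed on a weekend: no → true
  email verified: no → false
  prior uses of this code < 1: 7 < 1 is false
  loyalty tier ∈ {bronze, gold, none, silver}: platinum is not in the set → false
  primary category = grocery: electronics == grocery is false
  primary category = books: electronics == books is false
  first-time customer: yes → true
  loyalty tier = bronze: platinum == bronze is false
Combine:
[1.1.1] true AND true = true
[1.1] NOT true = false
[1.2.2] true → false = false
[1.2] false → false (antecedent false ⇒ implication holds) = true
[1.3] exactly-one(false, true) = true
[1] false OR true OR true = true
[2.1.1.1.1] true AND true = true
[2.1.1.1.2] false OR false = false
[2.1.1.1] true AND false = false
[2.1.1.2.1.2] false AND false = false
[2.1.1.2.1.3] exactly-one(true, false) = true
[2.1.1.2.1] false OR false OR true = true
[2.1.1.2] NOT true = false
[2.1.1] false OR false = false
[2.1] NOT false = true
[2] NOT true = false
[root] true AND false = false
Overall: false → rejected

Rejected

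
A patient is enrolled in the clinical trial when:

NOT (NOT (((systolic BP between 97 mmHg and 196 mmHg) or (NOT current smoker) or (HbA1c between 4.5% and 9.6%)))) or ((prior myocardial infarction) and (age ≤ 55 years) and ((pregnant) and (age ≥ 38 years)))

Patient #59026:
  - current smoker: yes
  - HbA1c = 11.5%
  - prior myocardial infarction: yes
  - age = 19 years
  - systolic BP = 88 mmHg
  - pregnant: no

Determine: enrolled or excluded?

Excluded

Atomic conditions:
  systolic BP between 97 mmHg and 196 mmHg: 88 in [97, 196] is false
  NOT current smoker: yes → false
  HbA1c between 4.5% and 9.6%: 11.5 in [4.5, 9.6] is false
  prior myocardial infarction: yes → true
  age ≤ 55 years: 19 ≤ 55 is true
  pregnant: no → false
  age ≥ 38 years: 19 ≥ 38 is false
Combine:
[1.1.1] false OR false OR false = false
[1.1] NOT false = true
[1] NOT true = false
[2.3] false AND false = false
[2] true AND true AND false = false
[root] false OR false = false
Overall: false → excluded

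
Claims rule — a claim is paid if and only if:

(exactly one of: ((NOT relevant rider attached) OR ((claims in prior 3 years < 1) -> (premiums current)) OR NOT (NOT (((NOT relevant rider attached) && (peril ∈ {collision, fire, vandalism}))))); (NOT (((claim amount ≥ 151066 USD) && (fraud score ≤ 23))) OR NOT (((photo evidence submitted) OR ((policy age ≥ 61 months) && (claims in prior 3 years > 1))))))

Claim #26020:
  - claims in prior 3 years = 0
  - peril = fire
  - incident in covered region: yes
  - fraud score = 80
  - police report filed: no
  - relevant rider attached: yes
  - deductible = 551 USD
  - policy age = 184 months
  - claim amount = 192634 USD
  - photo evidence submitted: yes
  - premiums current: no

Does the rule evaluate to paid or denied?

Atomic conditions:
  NOT relevant rider attached: yes → false
  claims in prior 3 years < 1: 0 < 1 is true
  premiums current: no → false
  peril ∈ {collision, fire, vandalism}: fire is in the set → true
  claim amount ≥ 151066 USD: 192634 ≥ 151066 is true
  fraud score ≤ 23: 80 ≤ 23 is false
  photo evidence submitted: yes → true
  policy age ≥ 61 months: 184 ≥ 61 is true
  claims in prior 3 years > 1: 0 > 1 is false
Combine:
[1.2] true → false = false
[1.3.1.1] false AND true = false
[1.3.1] NOT false = true
[1.3] NOT true = false
[1] false OR false OR false = false
[2.1.1] true AND false = false
[2.1] NOT false = true
[2.2.1.2] true AND false = false
[2.2.1] true OR false = true
[2.2] NOT true = false
[2] true OR false = true
[root] exactly-one(false, true) = true
Overall: true → paid

Paid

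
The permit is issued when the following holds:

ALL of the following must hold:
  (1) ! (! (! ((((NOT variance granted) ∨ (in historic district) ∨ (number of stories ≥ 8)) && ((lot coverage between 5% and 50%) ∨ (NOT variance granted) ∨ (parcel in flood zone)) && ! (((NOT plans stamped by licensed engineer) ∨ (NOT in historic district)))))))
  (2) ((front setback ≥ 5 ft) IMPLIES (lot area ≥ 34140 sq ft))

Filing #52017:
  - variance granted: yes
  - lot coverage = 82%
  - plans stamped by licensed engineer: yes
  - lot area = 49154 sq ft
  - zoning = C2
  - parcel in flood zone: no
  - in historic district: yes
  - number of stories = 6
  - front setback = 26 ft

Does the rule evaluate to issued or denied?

Atomic conditions:
  NOT variance granted: yes → false
  in historic district: yes → true
  number of stories ≥ 8: 6 ≥ 8 is false
  lot coverage between 5% and 50%: 82 in [5, 50] is false
  parcel in flood zone: no → false
  NOT plans stamped by licensed engineer: yes → false
  NOT in historic district: yes → false
  front setback ≥ 5 ft: 26 ≥ 5 is true
  lot area ≥ 34140 sq ft: 49154 ≥ 34140 is true
Combine:
[1.1.1.1.1] false OR true OR false = true
[1.1.1.1.2] false OR false OR false = false
[1.1.1.1.3.1] false OR false = false
[1.1.1.1.3] NOT false = true
[1.1.1.1] true AND false AND true = false
[1.1.1] NOT false = true
[1.1] NOT true = false
[1] NOT false = true
[2] true → true = true
[root] true AND true = true
Overall: true → issued

Issued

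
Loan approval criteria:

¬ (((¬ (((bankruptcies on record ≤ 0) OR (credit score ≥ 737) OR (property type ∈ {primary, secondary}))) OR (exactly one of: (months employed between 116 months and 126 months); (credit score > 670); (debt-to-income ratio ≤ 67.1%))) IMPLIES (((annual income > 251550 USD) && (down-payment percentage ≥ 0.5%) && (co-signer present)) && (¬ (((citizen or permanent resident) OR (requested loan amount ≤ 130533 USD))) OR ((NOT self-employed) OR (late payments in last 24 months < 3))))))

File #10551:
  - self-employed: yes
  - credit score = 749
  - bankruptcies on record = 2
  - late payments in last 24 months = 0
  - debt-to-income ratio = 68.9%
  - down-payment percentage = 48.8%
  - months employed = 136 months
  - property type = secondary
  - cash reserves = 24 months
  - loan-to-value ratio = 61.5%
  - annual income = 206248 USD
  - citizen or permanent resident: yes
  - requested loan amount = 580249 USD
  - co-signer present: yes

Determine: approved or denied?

Approved

Atomic conditions:
  bankruptcies on record ≤ 0: 2 ≤ 0 is false
  credit score ≥ 737: 749 ≥ 737 is true
  property type ∈ {primary, secondary}: secondary is in the set → true
  months employed between 116 months and 126 months: 136 in [116, 126] is false
  credit score > 670: 749 > 670 is true
  debt-to-income ratio ≤ 67.1%: 68.9 ≤ 67.1 is false
  annual income > 251550 USD: 206248 > 251550 is false
  down-payment percentage ≥ 0.5%: 48.8 ≥ 0.5 is true
  co-signer present: yes → true
  citizen or permanent resident: yes → true
  requested loan amount ≤ 130533 USD: 580249 ≤ 130533 is false
  NOT self-employed: yes → false
  late payments in last 24 months < 3: 0 < 3 is true
Combine:
[1.1.1.1] false OR true OR true = true
[1.1.1] NOT true = false
[1.1.2] exactly-one(false, true, false) = true
[1.1] false OR true = true
[1.2.1] false AND true AND true = false
[1.2.2.1.1] true OR false = true
[1.2.2.1] NOT true = false
[1.2.2.2] false OR true = true
[1.2.2] false OR true = true
[1.2] false AND true = false
[1] true → false = false
[root] NOT false = true
Overall: true → approved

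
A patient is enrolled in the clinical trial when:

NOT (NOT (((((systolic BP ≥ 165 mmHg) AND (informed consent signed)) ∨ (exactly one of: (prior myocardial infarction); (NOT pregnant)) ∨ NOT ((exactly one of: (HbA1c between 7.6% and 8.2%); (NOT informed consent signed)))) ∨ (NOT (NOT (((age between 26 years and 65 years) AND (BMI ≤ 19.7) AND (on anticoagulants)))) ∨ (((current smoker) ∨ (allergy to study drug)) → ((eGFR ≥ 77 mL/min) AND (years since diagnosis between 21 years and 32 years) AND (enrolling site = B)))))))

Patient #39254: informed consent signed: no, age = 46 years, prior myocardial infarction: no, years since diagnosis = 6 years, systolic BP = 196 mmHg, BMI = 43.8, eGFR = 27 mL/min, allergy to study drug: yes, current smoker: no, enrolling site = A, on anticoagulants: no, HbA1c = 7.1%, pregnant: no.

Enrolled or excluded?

Atomic conditions:
  systolic BP ≥ 165 mmHg: 196 ≥ 165 is true
  informed consent signed: no → false
  prior myocardial infarction: no → false
  NOT pregnant: no → true
  HbA1c between 7.6% and 8.2%: 7.1 in [7.6, 8.2] is false
  NOT informed consent signed: no → true
  age between 26 years and 65 years: 46 in [26, 65] is true
  BMI ≤ 19.7: 43.8 ≤ 19.7 is false
  on anticoagulants: no → false
  current smoker: no → false
  allergy to study drug: yes → true
  eGFR ≥ 77 mL/min: 27 ≥ 77 is false
  years since diagnosis between 21 years and 32 years: 6 in [21, 32] is false
  enrolling site = B: A == B is false
Combine:
[1.1.1.1] true AND false = false
[1.1.1.2] exactly-one(false, true) = true
[1.1.1.3.1] exactly-one(false, true) = true
[1.1.1.3] NOT true = false
[1.1.1] false OR true OR false = true
[1.1.2.1.1.1] true AND false AND false = false
[1.1.2.1.1] NOT false = true
[1.1.2.1] NOT true = false
[1.1.2.2.1] false OR true = true
[1.1.2.2.2] false AND false AND false = false
[1.1.2.2] true → false = false
[1.1.2] false OR false = false
[1.1] true OR false = true
[1] NOT true = false
[root] NOT false = true
Overall: true → enrolled

Enrolled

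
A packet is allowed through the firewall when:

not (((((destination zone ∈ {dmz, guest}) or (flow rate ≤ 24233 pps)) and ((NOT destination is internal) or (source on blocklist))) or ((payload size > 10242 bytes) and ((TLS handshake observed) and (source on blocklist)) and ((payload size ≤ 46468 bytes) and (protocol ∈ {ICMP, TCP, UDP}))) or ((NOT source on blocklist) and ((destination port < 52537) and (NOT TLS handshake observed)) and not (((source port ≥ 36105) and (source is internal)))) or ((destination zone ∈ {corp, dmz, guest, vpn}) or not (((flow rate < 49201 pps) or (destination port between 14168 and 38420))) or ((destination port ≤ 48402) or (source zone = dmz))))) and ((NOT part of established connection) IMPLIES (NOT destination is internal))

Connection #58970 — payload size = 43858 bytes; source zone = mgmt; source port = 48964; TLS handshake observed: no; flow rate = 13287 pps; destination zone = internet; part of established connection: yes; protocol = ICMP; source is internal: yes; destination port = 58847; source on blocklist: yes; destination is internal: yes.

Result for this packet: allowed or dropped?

Dropped

Atomic conditions:
  destination zone ∈ {dmz, guest}: internet is not in the set → false
  flow rate ≤ 24233 pps: 13287 ≤ 24233 is true
  NOT destination is internal: yes → false
  source on blocklist: yes → true
  payload size > 10242 bytes: 43858 > 10242 is true
  TLS handshake observed: no → false
  payload size ≤ 46468 bytes: 43858 ≤ 46468 is true
  protocol ∈ {ICMP, TCP, UDP}: ICMP is in the set → true
  NOT source on blocklist: yes → false
  destination port < 52537: 58847 < 52537 is false
  NOT TLS handshake observed: no → true
  source port ≥ 36105: 48964 ≥ 36105 is true
  source is internal: yes → true
  destination zone ∈ {corp, dmz, guest, vpn}: internet is not in the set → false
  flow rate < 49201 pps: 13287 < 49201 is true
  destination port between 14168 and 38420: 58847 in [14168, 38420] is false
  destination port ≤ 48402: 58847 ≤ 48402 is false
  source zone = dmz: mgmt == dmz is false
  NOT part of established connection: yes → false
Combine:
[1.1.1.1] false OR true = true
[1.1.1.2] false OR true = true
[1.1.1] true AND true = true
[1.1.2.2] false AND true = false
[1.1.2.3] true AND true = true
[1.1.2] true AND false AND true = false
[1.1.3.2] false AND true = false
[1.1.3.3.1] true AND true = true
[1.1.3.3] NOT true = false
[1.1.3] false AND false AND false = false
[1.1.4.2.1] true OR false = true
[1.1.4.2] NOT true = false
[1.1.4.3] false OR false = false
[1.1.4] false OR false OR false = false
[1.1] true OR false OR false OR false = true
[1] NOT true = false
[2] false → false (antecedent false ⇒ implication holds) = true
[root] false AND true = false
Overall: false → dropped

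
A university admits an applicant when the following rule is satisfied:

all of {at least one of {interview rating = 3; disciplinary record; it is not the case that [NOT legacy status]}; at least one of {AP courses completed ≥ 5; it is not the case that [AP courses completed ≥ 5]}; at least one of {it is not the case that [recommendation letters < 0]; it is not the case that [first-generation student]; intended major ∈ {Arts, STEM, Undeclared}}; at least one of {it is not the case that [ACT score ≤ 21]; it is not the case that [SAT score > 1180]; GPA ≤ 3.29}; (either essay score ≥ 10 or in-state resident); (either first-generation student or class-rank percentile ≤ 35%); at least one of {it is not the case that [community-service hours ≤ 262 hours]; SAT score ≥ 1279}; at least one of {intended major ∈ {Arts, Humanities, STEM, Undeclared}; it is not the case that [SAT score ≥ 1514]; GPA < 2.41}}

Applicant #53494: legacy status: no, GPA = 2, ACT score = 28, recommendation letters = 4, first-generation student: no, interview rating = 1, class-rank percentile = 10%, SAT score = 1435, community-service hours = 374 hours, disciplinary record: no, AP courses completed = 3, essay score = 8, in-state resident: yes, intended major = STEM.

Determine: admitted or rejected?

Atomic conditions:
  interview rating = 3: 1 == 3 is false
  disciplinary record: no → false
  NOT legacy status: no → true
  AP courses completed ≥ 5: 3 ≥ 5 is false
  recommendation letters < 0: 4 < 0 is false
  first-generation student: no → false
  intended major ∈ {Arts, STEM, Undeclared}: STEM is in the set → true
  ACT score ≤ 21: 28 ≤ 21 is false
  SAT score > 1180: 1435 > 1180 is true
  GPA ≤ 3.29: 2 ≤ 3.29 is true
  essay score ≥ 10: 8 ≥ 10 is false
  in-state resident: yes → true
  class-rank percentile ≤ 35%: 10 ≤ 35 is true
  community-service hours ≤ 262 hours: 374 ≤ 262 is false
  SAT score ≥ 1279: 1435 ≥ 1279 is true
  intended major ∈ {Arts, Humanities, STEM, Undeclared}: STEM is in the set → true
  SAT score ≥ 1514: 1435 ≥ 1514 is false
  GPA < 2.41: 2 < 2.41 is true
Combine:
[1.3] NOT true = false
[1] false OR false OR false = false
[2.2] NOT false = true
[2] false OR true = true
[3.1] NOT false = true
[3.2] NOT false = true
[3] true OR true OR true = true
[4.1] NOT false = true
[4.2] NOT true = false
[4] true OR false OR true = true
[5] false OR true = true
[6] false OR true = true
[7.1] NOT false = true
[7] true OR true = true
[8.2] NOT false = true
[8] true OR true OR true = true
[root] false AND true AND true AND true AND true AND true AND true AND true = false
Overall: false → rejected

Rejected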